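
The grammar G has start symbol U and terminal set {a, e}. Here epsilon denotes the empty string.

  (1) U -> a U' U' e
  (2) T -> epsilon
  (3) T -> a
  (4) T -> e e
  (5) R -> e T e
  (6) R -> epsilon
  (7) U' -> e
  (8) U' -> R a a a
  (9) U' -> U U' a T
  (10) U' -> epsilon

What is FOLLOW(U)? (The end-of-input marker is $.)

FIRST(U) = {a}
FIRST(T) = {epsilon, a, e}
FIRST(R) = {epsilon, e}
FIRST(U') = {epsilon, a, e}  (via R a a a, U U' a T)
FOLLOW(U) includes $ since U is the start symbol.
FOLLOW(U): in U'->U U' a T, U is followed by U' a T with FIRST {a, e}. Thus FOLLOW(U) = {$, a, e}.
FOLLOW(R): in U'->R a a a, R is followed by a a a with FIRST {a}. Thus FOLLOW(R) = {a}.
FOLLOW(U'): in U->a U' U' e (occurrence 1), U' is followed by U' e with FIRST {a, e}; in U->a U' U' e (occurrence 2), U' is followed by e with FIRST {e}; in U'->U U' a T, U' is followed by a T with FIRST {a}. Thus FOLLOW(U') = {a, e}.
FOLLOW(T): in R->e T e, T is followed by e with FIRST {e}; in U'->U U' a T, the suffix after T is empty, so FOLLOW(T) ⊇ FOLLOW(U') = {a, e}. Thus FOLLOW(T) = {a, e}.

{$, a, e}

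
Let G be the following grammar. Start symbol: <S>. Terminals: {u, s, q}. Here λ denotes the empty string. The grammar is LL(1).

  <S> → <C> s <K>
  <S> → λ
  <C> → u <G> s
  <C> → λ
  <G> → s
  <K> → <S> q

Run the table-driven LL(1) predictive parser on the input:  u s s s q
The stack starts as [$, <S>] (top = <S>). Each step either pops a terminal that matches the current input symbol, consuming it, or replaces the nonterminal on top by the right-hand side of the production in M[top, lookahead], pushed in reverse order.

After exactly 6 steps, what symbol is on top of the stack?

     Stack            Input        Action
  1  $ <S>            u s s s q $  expand <S> → <C> s <K>
  2  $ <K> s <C>      u s s s q $  expand <C> → u <G> s
  3  $ <K> s s <G> u  u s s s q $  match u
  4  $ <K> s s <G>    s s s q $    expand <G> → s
  5  $ <K> s s s      s s s q $    match s
  6  $ <K> s s        s s q $      match s
Stack after step 6: $ <K> s (top = s).

s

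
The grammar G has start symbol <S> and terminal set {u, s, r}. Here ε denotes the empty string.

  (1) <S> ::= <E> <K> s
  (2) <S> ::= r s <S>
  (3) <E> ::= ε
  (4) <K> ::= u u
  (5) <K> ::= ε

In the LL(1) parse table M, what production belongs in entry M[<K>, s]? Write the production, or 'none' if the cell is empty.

<K> ::= ε

FIRST(<E>): from <E>::=ε we get {ε}. So FIRST(<E>) = {ε}.
FIRST(<K>): from <K>::=u u we get {u}; from <K>::=ε we get {ε}. So FIRST(<K>) = {ε, u}.
FIRST(<S>): from <S>::=<E> <K> s we get {s, u}; from <S>::=r s <S> we get {r}. So FIRST(<S>) = {r, s, u}.
FOLLOW(<S>) includes $ since <S> is the start symbol.
FOLLOW(<K>): in <S>::=<E> <K> s, <K> is followed by s with FIRST {s}. Thus FOLLOW(<K>) = {s}.
For <K> ::= u u: FIRST(u u) = {u}, so it goes in M[<K>, t] for t ∈ {u}.
For <K> ::= ε: FIRST(ε) = {ε}, so it goes in M[<K>, t] for t ∈ {}; since ε ∈ FIRST, also for every t ∈ FOLLOW(<K>) = {s}.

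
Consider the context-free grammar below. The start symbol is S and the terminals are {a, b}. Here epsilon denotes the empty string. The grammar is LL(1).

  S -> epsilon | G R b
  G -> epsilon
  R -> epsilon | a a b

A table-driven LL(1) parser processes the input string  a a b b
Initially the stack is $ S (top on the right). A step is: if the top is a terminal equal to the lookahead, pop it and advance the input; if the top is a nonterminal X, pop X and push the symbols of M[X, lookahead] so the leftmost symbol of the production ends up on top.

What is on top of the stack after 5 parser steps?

b

     Stack      Input      Action
  1  $ S        a a b b $  expand S -> G R b
  2  $ b R G    a a b b $  expand G -> epsilon
  3  $ b R      a a b b $  expand R -> a a b
  4  $ b b a a  a a b b $  match a
  5  $ b b a    a b b $    match a
Stack after step 5: $ b b (top = b).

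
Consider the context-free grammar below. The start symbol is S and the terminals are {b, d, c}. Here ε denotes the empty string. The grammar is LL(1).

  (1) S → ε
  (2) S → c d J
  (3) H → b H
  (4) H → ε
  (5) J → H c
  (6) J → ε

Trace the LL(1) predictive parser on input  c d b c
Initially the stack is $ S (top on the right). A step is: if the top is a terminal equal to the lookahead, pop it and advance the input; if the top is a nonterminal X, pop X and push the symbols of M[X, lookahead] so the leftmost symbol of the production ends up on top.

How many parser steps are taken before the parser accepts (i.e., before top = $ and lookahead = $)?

8

step 1: stack=$ S  input=c d b c $  — expand S → c d J
step 2: stack=$ J d c  input=c d b c $  — match c
step 3: stack=$ J d  input=d b c $  — match d
step 4: stack=$ J  input=b c $  — expand J → H c
step 5: stack=$ c H  input=b c $  — expand H → b H
step 6: stack=$ c H b  input=b c $  — match b
step 7: stack=$ c H  input=c $  — expand H → ε
step 8: stack=$ c  input=c $  — match c
Accept reached after 8 steps.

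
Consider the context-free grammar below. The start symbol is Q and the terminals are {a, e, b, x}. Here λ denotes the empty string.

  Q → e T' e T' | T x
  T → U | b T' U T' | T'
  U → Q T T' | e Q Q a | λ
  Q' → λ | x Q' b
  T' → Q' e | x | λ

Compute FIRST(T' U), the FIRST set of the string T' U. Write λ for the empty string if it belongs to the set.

{λ, b, e, x}

FIRST(Q') = {λ, x}
FIRST(T') = {λ, e, x}  (via Q' e)
FIRST(Q) = {b, e, x}  (via T x)
FIRST(U) = {λ, b, e, x}  (via Q T T')
FIRST(T) = {λ, b, e, x}  (via U, T')
FIRST(T' U): take FIRST of each symbol in turn, carrying on past any symbol whose FIRST contains λ; result {λ, b, e, x}.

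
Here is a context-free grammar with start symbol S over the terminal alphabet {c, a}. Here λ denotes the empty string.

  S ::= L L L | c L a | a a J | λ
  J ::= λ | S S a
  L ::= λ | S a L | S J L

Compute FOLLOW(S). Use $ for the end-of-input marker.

{$, a, c}

FIRST(S): from S::=L L L we get {λ, a, c}; from S::=c L a we get {c}; from S::=a a J we get {a}; from S::=λ we get {λ}. So FIRST(S) = {λ, a, c}.
FIRST(J): from J::=λ we get {λ}; from J::=S S a we get {a, c}. So FIRST(J) = {λ, a, c}.
FIRST(L): from L::=λ we get {λ}; from L::=S a L we get {a, c}; from L::=S J L we get {λ, a, c}. So FIRST(L) = {λ, a, c}.
FOLLOW(S) includes $ since S is the start symbol.
FOLLOW(S): in J::=S S a (occurrence 1), S is followed by S a with FIRST {a, c}; in J::=S S a (occurrence 2), S is followed by a with FIRST {a}; in L::=S a L, S is followed by a L with FIRST {a}; in L::=S J L, S is followed by J L with FIRST {λ, a, c}; in L::=S J L, the suffix after S is nullable, so FOLLOW(S) ⊇ FOLLOW(L) = {$, a, c}. Thus FOLLOW(S) = {$, a, c}.
FOLLOW(L): in S::=L L L (occurrence 1), L is followed by L L with FIRST {λ, a, c}; in S::=L L L (occurrence 1), the suffix after L is nullable, so FOLLOW(L) ⊇ FOLLOW(S) = {$, a, c}; in S::=L L L (occurrence 2), L is followed by L with FIRST {λ, a, c}; in S::=L L L (occurrence 2), the suffix after L is nullable, so FOLLOW(L) ⊇ FOLLOW(S) = {$, a, c}; in S::=L L L (occurrence 3), the suffix after L is empty, so FOLLOW(L) ⊇ FOLLOW(S) = {$, a, c}; in S::=c L a, L is followed by a with FIRST {a}; in L::=S a L, the suffix after L is empty (adds nothing new); in L::=S J L, the suffix after L is empty (adds nothing new). Thus FOLLOW(L) = {$, a, c}.
FOLLOW(J): in S::=a a J, the suffix after J is empty, so FOLLOW(J) ⊇ FOLLOW(S) = {$, a, c}; in L::=S J L, J is followed by L with FIRST {λ, a, c}; in L::=S J L, the suffix after J is nullable, so FOLLOW(J) ⊇ FOLLOW(L) = {$, a, c}. Thus FOLLOW(J) = {$, a, c}.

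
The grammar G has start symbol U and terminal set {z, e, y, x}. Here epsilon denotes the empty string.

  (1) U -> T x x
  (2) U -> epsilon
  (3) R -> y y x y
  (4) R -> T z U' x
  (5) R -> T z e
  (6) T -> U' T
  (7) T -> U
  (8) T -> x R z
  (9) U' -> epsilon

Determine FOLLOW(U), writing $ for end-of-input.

FIRST(U') = {epsilon}
FIRST(U) = {epsilon, x}  (via T x x)
FIRST(T) = {epsilon, x}  (via U' T, U)
FIRST(R) = {x, y, z}  (via T z U' x, T z e)
FOLLOW(U) includes $ since U is the start symbol.
FOLLOW(R): in T->x R z, R is followed by z with FIRST {z}. Thus FOLLOW(R) = {z}.
FOLLOW(T): in U->T x x, T is followed by x x with FIRST {x}; in R->T z U' x, T is followed by z U' x with FIRST {z}; in R->T z e, T is followed by z e with FIRST {z}; in T->U' T, the suffix after T is empty (adds nothing new). Thus FOLLOW(T) = {x, z}.
FOLLOW(U): in T->U, the suffix after U is empty, so FOLLOW(U) ⊇ FOLLOW(T) = {x, z}. Thus FOLLOW(U) = {$, x, z}.
FOLLOW(U'): in R->T z U' x, U' is followed by x with FIRST {x}; in T->U' T, U' is followed by T with FIRST {epsilon, x}; in T->U' T, the suffix after U' is nullable, so FOLLOW(U') ⊇ FOLLOW(T) = {x, z}. Thus FOLLOW(U') = {x, z}.

{$, x, z}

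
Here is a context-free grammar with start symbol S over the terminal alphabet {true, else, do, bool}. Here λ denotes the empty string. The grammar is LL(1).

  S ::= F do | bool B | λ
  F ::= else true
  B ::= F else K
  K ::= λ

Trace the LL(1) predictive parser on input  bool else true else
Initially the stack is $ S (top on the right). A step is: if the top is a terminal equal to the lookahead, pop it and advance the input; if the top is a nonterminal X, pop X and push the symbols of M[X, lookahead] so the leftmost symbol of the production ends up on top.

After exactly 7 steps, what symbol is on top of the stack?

     Stack               Input                  Action
  1  $ S                 bool else true else $  expand S ::= bool B
  2  $ B bool            bool else true else $  match bool
  3  $ B                 else true else $       expand B ::= F else K
  4  $ K else F          else true else $       expand F ::= else true
  5  $ K else true else  else true else $       match else
  6  $ K else true       true else $            match true
  7  $ K else            else $                 match else
Stack after step 7: $ K (top = K).

K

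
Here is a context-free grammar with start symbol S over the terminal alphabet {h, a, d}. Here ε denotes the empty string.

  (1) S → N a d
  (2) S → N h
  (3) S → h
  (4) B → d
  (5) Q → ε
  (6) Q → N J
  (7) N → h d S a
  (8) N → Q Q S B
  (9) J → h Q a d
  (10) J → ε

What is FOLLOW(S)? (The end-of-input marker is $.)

{$, a, d}

FIRST(B) = {d}
FIRST(J) = {ε, h}
FIRST(S) = {h}  (via N a d, N h)
FIRST(Q) = {ε, h}  (via N J)
FIRST(N) = {h}  (via Q Q S B)
FOLLOW(S) includes $ since S is the start symbol.
FOLLOW(S): in N→h d S a, S is followed by a with FIRST {a}; in N→Q Q S B, S is followed by B with FIRST {d}. Thus FOLLOW(S) = {$, a, d}.
FOLLOW(Q): in N→Q Q S B (occurrence 1), Q is followed by Q S B with FIRST {h}; in N→Q Q S B (occurrence 2), Q is followed by S B with FIRST {h}; in J→h Q a d, Q is followed by a d with FIRST {a}. Thus FOLLOW(Q) = {a, h}.
FOLLOW(N): in S→N a d, N is followed by a d with FIRST {a}; in S→N h, N is followed by h with FIRST {h}; in Q→N J, N is followed by J with FIRST {ε, h}; in Q→N J, the suffix after N is nullable, so FOLLOW(N) ⊇ FOLLOW(Q) = {a, h}. Thus FOLLOW(N) = {a, h}.
FOLLOW(B): in N→Q Q S B, the suffix after B is empty, so FOLLOW(B) ⊇ FOLLOW(N) = {a, h}. Thus FOLLOW(B) = {a, h}.
FOLLOW(J): in Q→N J, the suffix after J is empty, so FOLLOW(J) ⊇ FOLLOW(Q) = {a, h}. Thus FOLLOW(J) = {a, h}.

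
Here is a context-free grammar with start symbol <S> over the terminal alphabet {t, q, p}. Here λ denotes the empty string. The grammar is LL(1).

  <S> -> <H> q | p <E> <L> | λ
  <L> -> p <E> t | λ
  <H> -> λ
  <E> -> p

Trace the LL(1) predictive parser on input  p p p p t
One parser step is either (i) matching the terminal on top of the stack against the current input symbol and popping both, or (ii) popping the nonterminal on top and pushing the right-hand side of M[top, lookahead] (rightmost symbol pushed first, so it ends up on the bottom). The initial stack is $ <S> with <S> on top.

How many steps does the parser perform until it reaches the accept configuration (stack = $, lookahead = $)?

step 1: stack=$ <S>  input=p p p p t $  — expand <S> -> p <E> <L>
step 2: stack=$ <L> <E> p  input=p p p p t $  — match p
step 3: stack=$ <L> <E>  input=p p p t $  — expand <E> -> p
step 4: stack=$ <L> p  input=p p p t $  — match p
step 5: stack=$ <L>  input=p p t $  — expand <L> -> p <E> t
step 6: stack=$ t <E> p  input=p p t $  — match p
step 7: stack=$ t <E>  input=p t $  — expand <E> -> p
step 8: stack=$ t p  input=p t $  — match p
step 9: stack=$ t  input=t $  — match t
Accept reached after 9 steps.

9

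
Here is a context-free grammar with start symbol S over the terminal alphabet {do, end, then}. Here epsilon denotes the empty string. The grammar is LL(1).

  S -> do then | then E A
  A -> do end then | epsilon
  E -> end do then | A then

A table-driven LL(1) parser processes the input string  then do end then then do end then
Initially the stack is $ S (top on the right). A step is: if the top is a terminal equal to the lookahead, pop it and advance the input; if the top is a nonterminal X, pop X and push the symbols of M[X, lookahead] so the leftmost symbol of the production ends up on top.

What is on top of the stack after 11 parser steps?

then

step 1: stack=$ S  input=then do end then then do end then $  — expand S -> then E A
step 2: stack=$ A E then  input=then do end then then do end then $  — match then
step 3: stack=$ A E  input=do end then then do end then $  — expand E -> A then
step 4: stack=$ A then A  input=do end then then do end then $  — expand A -> do end then
step 5: stack=$ A then then end do  input=do end then then do end then $  — match do
step 6: stack=$ A then then end  input=end then then do end then $  — match end
step 7: stack=$ A then then  input=then then do end then $  — match then
step 8: stack=$ A then  input=then do end then $  — match then
step 9: stack=$ A  input=do end then $  — expand A -> do end then
step 10: stack=$ then end do  input=do end then $  — match do
step 11: stack=$ then end  input=end then $  — match end
Stack after step 11: $ then (top = then).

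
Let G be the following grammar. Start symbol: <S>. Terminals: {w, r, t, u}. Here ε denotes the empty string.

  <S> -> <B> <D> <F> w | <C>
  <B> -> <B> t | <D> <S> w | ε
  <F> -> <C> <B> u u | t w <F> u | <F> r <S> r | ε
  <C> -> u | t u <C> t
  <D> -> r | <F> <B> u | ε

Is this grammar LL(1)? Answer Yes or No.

FIRST(<S>) = {r, t, u, w}
FIRST(<B>) = {ε, r, t, u, w}
FIRST(<F>) = {ε, r, t, u}
FIRST(<C>) = {t, u}
FIRST(<D>) = {ε, r, t, u, w}
FOLLOW(<S>) = {$, r, w}
FOLLOW(<B>) = {r, t, u, w}
FOLLOW(<F>) = {r, t, u, w}
FOLLOW(<C>) = {$, r, t, u, w}
FOLLOW(<D>) = {r, t, u, w}
Cell M[<B>, r] receives both <B> -> <B> t and <B> -> <D> <S> w and <B> -> ε — the grammar is not LL(1).

No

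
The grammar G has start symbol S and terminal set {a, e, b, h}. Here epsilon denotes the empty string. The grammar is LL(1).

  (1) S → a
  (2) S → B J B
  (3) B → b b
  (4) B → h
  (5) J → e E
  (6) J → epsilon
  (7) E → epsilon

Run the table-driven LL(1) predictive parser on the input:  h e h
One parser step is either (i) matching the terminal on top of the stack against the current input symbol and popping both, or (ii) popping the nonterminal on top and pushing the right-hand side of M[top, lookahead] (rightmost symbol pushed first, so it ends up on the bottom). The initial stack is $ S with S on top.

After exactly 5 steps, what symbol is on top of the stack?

     Stack    Input    Action
  1  $ S      h e h $  expand S → B J B
  2  $ B J B  h e h $  expand B → h
  3  $ B J h  h e h $  match h
  4  $ B J    e h $    expand J → e E
  5  $ B E e  e h $    match e
Stack after step 5: $ B E (top = E).

E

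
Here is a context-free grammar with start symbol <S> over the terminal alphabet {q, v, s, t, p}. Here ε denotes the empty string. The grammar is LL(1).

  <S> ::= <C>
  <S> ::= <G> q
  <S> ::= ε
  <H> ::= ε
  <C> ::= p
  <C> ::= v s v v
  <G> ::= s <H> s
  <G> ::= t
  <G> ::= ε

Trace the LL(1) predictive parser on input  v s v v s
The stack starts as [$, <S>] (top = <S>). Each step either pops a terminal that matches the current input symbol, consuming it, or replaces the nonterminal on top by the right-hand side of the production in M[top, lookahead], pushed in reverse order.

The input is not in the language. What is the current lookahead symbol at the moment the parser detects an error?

     Stack      Input        Action
  1  $ <S>      v s v v s $  expand <S> ::= <C>
  2  $ <C>      v s v v s $  expand <C> ::= v s v v
  3  $ v v s v  v s v v s $  match v
  4  $ v v s    s v v s $    match s
  5  $ v v      v v s $      match v
  6  $ v        v s $        match v
  7  $          s $          error: stack empty but input remains

s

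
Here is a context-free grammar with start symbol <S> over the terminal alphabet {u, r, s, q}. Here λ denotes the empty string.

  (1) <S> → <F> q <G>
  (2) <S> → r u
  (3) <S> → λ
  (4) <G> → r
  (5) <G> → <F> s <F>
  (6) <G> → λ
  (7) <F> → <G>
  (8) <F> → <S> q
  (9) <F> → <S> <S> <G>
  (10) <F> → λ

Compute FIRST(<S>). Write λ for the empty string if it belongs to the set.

{λ, q, r, s}

FIRST(<S>): from <S>→<F> q <G> we get {q, r, s}; from <S>→r u we get {r}; from <S>→λ we get {λ}. So FIRST(<S>) = {λ, q, r, s}.
FIRST(<G>): from <G>→r we get {r}; from <G>→<F> s <F> we get {q, r, s}; from <G>→λ we get {λ}. So FIRST(<G>) = {λ, q, r, s}.
FIRST(<F>): from <F>→<G> we get {λ, q, r, s}; from <F>→<S> q we get {q, r, s}; from <F>→<S> <S> <G> we get {λ, q, r, s}; from <F>→λ we get {λ}. So FIRST(<F>) = {λ, q, r, s}.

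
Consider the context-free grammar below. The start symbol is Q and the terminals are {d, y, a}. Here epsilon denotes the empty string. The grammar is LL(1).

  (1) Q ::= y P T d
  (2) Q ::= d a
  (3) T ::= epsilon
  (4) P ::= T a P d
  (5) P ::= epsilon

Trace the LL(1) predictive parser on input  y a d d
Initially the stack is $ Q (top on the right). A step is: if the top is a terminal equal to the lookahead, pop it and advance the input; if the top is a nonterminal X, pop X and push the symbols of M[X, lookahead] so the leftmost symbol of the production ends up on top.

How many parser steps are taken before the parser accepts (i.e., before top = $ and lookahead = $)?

step 1: stack=$ Q  input=y a d d $  — expand Q ::= y P T d
step 2: stack=$ d T P y  input=y a d d $  — match y
step 3: stack=$ d T P  input=a d d $  — expand P ::= T a P d
step 4: stack=$ d T d P a T  input=a d d $  — expand T ::= epsilon
step 5: stack=$ d T d P a  input=a d d $  — match a
step 6: stack=$ d T d P  input=d d $  — expand P ::= epsilon
step 7: stack=$ d T d  input=d d $  — match d
step 8: stack=$ d T  input=d $  — expand T ::= epsilon
step 9: stack=$ d  input=d $  — match d
Accept reached after 9 steps.

9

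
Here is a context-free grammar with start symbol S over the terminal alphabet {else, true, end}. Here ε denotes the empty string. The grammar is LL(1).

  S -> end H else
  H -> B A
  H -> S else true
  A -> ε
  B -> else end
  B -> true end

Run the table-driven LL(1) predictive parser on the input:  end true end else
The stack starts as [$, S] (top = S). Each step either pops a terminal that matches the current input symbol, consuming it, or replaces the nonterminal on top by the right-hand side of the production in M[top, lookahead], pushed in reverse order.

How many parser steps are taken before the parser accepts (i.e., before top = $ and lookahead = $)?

8

     Stack              Input                Action
  1  $ S                end true end else $  expand S -> end H else
  2  $ else H end       end true end else $  match end
  3  $ else H           true end else $      expand H -> B A
  4  $ else A B         true end else $      expand B -> true end
  5  $ else A end true  true end else $      match true
  6  $ else A end       end else $           match end
  7  $ else A           else $               expand A -> ε
  8  $ else             else $               match else
Accept reached after 8 steps.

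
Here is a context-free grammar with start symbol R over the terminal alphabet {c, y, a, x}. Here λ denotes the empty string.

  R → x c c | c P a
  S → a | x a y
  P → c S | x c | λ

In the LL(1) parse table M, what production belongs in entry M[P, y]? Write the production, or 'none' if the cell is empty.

FIRST(R): from R→x c c we get {x}; from R→c P a we get {c}. So FIRST(R) = {c, x}.
FIRST(S): from S→a we get {a}; from S→x a y we get {x}. So FIRST(S) = {a, x}.
FIRST(P): from P→c S we get {c}; from P→x c we get {x}; from P→λ we get {λ}. So FIRST(P) = {λ, c, x}.
FOLLOW(R) includes $ since R is the start symbol.
FOLLOW(P): in R→c P a, P is followed by a with FIRST {a}. Thus FOLLOW(P) = {a}.
For P → c S: FIRST(c S) = {c}, so it goes in M[P, t] for t ∈ {c}.
For P → x c: FIRST(x c) = {x}, so it goes in M[P, t] for t ∈ {x}.
For P → λ: FIRST(λ) = {λ}, so it goes in M[P, t] for t ∈ {}; since λ ∈ FIRST, also for every t ∈ FOLLOW(P) = {a}.
None of these place a production in M[P, y].

none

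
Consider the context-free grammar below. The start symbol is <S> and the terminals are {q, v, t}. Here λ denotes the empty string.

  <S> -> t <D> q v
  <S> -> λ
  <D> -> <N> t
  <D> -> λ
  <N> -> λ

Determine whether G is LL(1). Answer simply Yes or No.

Yes

FIRST(<S>) = {λ, t}
FIRST(<D>) = {λ, t}
FIRST(<N>) = {λ}
FOLLOW(<S>) = {$}
FOLLOW(<D>) = {q}
FOLLOW(<N>) = {t}
Each cell of M receives at most one production.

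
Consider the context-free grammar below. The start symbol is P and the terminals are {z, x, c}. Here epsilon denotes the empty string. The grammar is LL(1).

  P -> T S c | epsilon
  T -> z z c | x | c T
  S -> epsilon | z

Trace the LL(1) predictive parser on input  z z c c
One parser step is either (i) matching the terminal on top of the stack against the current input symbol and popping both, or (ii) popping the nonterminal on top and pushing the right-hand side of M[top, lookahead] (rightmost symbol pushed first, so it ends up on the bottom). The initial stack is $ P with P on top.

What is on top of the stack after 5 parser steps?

S

     Stack        Input      Action
  1  $ P          z z c c $  expand P -> T S c
  2  $ c S T      z z c c $  expand T -> z z c
  3  $ c S c z z  z z c c $  match z
  4  $ c S c z    z c c $    match z
  5  $ c S c      c c $      match c
Stack after step 5: $ c S (top = S).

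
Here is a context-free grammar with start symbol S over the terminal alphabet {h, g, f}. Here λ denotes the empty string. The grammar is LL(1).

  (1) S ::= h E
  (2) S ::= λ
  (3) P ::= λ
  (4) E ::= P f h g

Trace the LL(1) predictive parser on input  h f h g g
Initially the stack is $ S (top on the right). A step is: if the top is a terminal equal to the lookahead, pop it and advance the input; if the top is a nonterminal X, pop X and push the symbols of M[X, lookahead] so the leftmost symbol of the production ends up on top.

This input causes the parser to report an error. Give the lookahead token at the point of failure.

g

step 1: stack=$ S  input=h f h g g $  — expand S ::= h E
step 2: stack=$ E h  input=h f h g g $  — match h
step 3: stack=$ E  input=f h g g $  — expand E ::= P f h g
step 4: stack=$ g h f P  input=f h g g $  — expand P ::= λ
step 5: stack=$ g h f  input=f h g g $  — match f
step 6: stack=$ g h  input=h g g $  — match h
step 7: stack=$ g  input=g g $  — match g
step 8: stack=$  input=g $  — error: stack empty but input remains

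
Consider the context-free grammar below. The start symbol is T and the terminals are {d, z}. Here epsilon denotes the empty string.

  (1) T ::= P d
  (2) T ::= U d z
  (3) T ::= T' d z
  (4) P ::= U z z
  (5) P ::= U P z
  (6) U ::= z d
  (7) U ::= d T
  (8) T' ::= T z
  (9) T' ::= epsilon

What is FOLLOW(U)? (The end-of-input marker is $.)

FIRST(U): from U::=z d we get {z}; from U::=d T we get {d}. So FIRST(U) = {d, z}.
FIRST(P): from P::=U z z we get {d, z}; from P::=U P z we get {d, z}. So FIRST(P) = {d, z}.
FIRST(T): from T::=P d we get {d, z}; from T::=U d z we get {d, z}; from T::=T' d z we get {d, z}. So FIRST(T) = {d, z}.
FIRST(T'): from T'::=T z we get {d, z}; from T'::=epsilon we get {epsilon}. So FIRST(T') = {epsilon, d, z}.
FOLLOW(T) includes $ since T is the start symbol.
FOLLOW(P): in T::=P d, P is followed by d with FIRST {d}; in P::=U P z, P is followed by z with FIRST {z}. Thus FOLLOW(P) = {d, z}.
FOLLOW(U): in T::=U d z, U is followed by d z with FIRST {d}; in P::=U z z, U is followed by z z with FIRST {z}; in P::=U P z, U is followed by P z with FIRST {d, z}. Thus FOLLOW(U) = {d, z}.
FOLLOW(T): in U::=d T, the suffix after T is empty, so FOLLOW(T) ⊇ FOLLOW(U) = {d, z}; in T'::=T z, T is followed by z with FIRST {z}. Thus FOLLOW(T) = {$, d, z}.
FOLLOW(T'): in T::=T' d z, T' is followed by d z with FIRST {d}. Thus FOLLOW(T') = {d}.

{d, z}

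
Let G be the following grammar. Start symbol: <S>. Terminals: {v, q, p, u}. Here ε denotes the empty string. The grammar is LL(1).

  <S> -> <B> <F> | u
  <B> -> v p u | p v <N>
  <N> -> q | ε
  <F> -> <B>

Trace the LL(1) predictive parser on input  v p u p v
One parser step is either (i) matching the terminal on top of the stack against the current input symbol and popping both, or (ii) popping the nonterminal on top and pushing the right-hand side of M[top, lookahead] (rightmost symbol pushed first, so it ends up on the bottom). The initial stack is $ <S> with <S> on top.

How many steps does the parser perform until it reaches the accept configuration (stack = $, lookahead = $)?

      Stack        Input        Action
   1  $ <S>        v p u p v $  expand <S> -> <B> <F>
   2  $ <F> <B>    v p u p v $  expand <B> -> v p u
   3  $ <F> u p v  v p u p v $  match v
   4  $ <F> u p    p u p v $    match p
   5  $ <F> u      u p v $      match u
   6  $ <F>        p v $        expand <F> -> <B>
   7  $ <B>        p v $        expand <B> -> p v <N>
   8  $ <N> v p    p v $        match p
   9  $ <N> v      v $          match v
  10  $ <N>        $            expand <N> -> ε
Accept reached after 10 steps.

10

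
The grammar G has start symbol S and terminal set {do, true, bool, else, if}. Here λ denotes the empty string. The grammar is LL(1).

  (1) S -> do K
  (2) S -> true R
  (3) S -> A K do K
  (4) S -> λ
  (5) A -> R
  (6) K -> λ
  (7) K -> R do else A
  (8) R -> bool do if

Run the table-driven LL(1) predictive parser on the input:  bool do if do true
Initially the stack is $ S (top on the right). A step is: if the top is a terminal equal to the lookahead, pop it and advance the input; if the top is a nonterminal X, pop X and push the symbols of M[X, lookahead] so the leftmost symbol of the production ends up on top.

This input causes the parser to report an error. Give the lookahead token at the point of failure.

true

     Stack                Input                 Action
  1  $ S                  bool do if do true $  expand S -> A K do K
  2  $ K do K A           bool do if do true $  expand A -> R
  3  $ K do K R           bool do if do true $  expand R -> bool do if
  4  $ K do K if do bool  bool do if do true $  match bool
  5  $ K do K if do       do if do true $       match do
  6  $ K do K if          if do true $          match if
  7  $ K do K             do true $             expand K -> λ
  8  $ K do               do true $             match do
  9  $ K                  true $                error: M[K, true] is empty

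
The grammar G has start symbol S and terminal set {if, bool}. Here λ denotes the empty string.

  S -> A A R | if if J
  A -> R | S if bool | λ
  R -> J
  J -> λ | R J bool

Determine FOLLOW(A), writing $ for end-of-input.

{$, bool, if}

FIRST(S) = {λ, bool, if}  (via A A R)
FIRST(A) = {λ, bool, if}  (via R, S if bool)
FIRST(R) = {λ, bool}  (via J)
FIRST(J) = {λ, bool}  (via R J bool)
FOLLOW(S) includes $ since S is the start symbol.
FOLLOW(S): in A->S if bool, S is followed by if bool with FIRST {if}. Thus FOLLOW(S) = {$, if}.
FOLLOW(A): in S->A A R (occurrence 1), A is followed by A R with FIRST {λ, bool, if}; in S->A A R (occurrence 1), the suffix after A is nullable, so FOLLOW(A) ⊇ FOLLOW(S) = {$, if}; in S->A A R (occurrence 2), A is followed by R with FIRST {λ, bool}; in S->A A R (occurrence 2), the suffix after A is nullable, so FOLLOW(A) ⊇ FOLLOW(S) = {$, if}. Thus FOLLOW(A) = {$, bool, if}.
FOLLOW(R): in S->A A R, the suffix after R is empty, so FOLLOW(R) ⊇ FOLLOW(S) = {$, if}; in A->R, the suffix after R is empty, so FOLLOW(R) ⊇ FOLLOW(A) = {$, bool, if}; in J->R J bool, R is followed by J bool with FIRST {bool}. Thus FOLLOW(R) = {$, bool, if}.
FOLLOW(J): in S->if if J, the suffix after J is empty, so FOLLOW(J) ⊇ FOLLOW(S) = {$, if}; in R->J, the suffix after J is empty, so FOLLOW(J) ⊇ FOLLOW(R) = {$, bool, if}; in J->R J bool, J is followed by bool with FIRST {bool}. Thus FOLLOW(J) = {$, bool, if}.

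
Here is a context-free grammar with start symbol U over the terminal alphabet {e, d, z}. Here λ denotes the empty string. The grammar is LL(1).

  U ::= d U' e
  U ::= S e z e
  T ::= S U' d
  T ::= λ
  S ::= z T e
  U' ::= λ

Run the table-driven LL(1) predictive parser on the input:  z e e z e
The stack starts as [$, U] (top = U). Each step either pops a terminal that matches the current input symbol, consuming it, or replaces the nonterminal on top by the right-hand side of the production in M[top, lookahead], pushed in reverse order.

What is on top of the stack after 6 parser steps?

     Stack          Input        Action
  1  $ U            z e e z e $  expand U ::= S e z e
  2  $ e z e S      z e e z e $  expand S ::= z T e
  3  $ e z e e T z  z e e z e $  match z
  4  $ e z e e T    e e z e $    expand T ::= λ
  5  $ e z e e      e e z e $    match e
  6  $ e z e        e z e $      match e
Stack after step 6: $ e z (top = z).

z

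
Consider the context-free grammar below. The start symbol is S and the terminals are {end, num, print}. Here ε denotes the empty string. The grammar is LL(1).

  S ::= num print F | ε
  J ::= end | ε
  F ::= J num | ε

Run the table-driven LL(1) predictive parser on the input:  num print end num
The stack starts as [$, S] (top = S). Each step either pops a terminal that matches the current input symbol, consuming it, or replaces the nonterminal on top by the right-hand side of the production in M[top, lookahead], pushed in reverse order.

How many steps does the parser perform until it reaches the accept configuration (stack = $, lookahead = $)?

7

step 1: stack=$ S  input=num print end num $  — expand S ::= num print F
step 2: stack=$ F print num  input=num print end num $  — match num
step 3: stack=$ F print  input=print end num $  — match print
step 4: stack=$ F  input=end num $  — expand F ::= J num
step 5: stack=$ num J  input=end num $  — expand J ::= end
step 6: stack=$ num end  input=end num $  — match end
step 7: stack=$ num  input=num $  — match num
Accept reached after 7 steps.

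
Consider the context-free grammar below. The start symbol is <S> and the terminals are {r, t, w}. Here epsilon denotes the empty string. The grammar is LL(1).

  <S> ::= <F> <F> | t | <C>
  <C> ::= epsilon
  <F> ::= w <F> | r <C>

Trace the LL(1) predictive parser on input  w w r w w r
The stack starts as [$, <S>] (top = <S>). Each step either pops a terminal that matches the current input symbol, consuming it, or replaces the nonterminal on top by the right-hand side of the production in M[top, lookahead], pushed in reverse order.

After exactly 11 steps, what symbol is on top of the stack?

step 1: stack=$ <S>  input=w w r w w r $  — expand <S> ::= <F> <F>
step 2: stack=$ <F> <F>  input=w w r w w r $  — expand <F> ::= w <F>
step 3: stack=$ <F> <F> w  input=w w r w w r $  — match w
step 4: stack=$ <F> <F>  input=w r w w r $  — expand <F> ::= w <F>
step 5: stack=$ <F> <F> w  input=w r w w r $  — match w
step 6: stack=$ <F> <F>  input=r w w r $  — expand <F> ::= r <C>
step 7: stack=$ <F> <C> r  input=r w w r $  — match r
step 8: stack=$ <F> <C>  input=w w r $  — expand <C> ::= epsilon
step 9: stack=$ <F>  input=w w r $  — expand <F> ::= w <F>
step 10: stack=$ <F> w  input=w w r $  — match w
step 11: stack=$ <F>  input=w r $  — expand <F> ::= w <F>
Stack after step 11: $ <F> w (top = w).

w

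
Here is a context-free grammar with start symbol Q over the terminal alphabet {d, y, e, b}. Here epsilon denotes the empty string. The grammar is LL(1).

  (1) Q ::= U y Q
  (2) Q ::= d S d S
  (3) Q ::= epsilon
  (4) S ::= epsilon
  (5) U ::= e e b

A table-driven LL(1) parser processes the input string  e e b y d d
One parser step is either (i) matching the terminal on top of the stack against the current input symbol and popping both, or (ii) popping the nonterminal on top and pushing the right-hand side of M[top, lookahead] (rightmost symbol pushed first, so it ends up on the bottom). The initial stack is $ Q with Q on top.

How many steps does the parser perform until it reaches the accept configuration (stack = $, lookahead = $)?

11

      Stack        Input          Action
   1  $ Q          e e b y d d $  expand Q ::= U y Q
   2  $ Q y U      e e b y d d $  expand U ::= e e b
   3  $ Q y b e e  e e b y d d $  match e
   4  $ Q y b e    e b y d d $    match e
   5  $ Q y b      b y d d $      match b
   6  $ Q y        y d d $        match y
   7  $ Q          d d $          expand Q ::= d S d S
   8  $ S d S d    d d $          match d
   9  $ S d S      d $            expand S ::= epsilon
  10  $ S d        d $            match d
  11  $ S          $              expand S ::= epsilon
Accept reached after 11 steps.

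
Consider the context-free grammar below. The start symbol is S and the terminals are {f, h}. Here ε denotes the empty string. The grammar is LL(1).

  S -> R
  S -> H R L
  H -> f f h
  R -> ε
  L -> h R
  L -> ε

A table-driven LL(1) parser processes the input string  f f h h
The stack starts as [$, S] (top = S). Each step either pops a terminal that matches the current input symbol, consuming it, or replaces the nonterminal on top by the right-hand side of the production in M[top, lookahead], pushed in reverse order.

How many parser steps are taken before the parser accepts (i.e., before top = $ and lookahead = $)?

step 1: stack=$ S  input=f f h h $  — expand S -> H R L
step 2: stack=$ L R H  input=f f h h $  — expand H -> f f h
step 3: stack=$ L R h f f  input=f f h h $  — match f
step 4: stack=$ L R h f  input=f h h $  — match f
step 5: stack=$ L R h  input=h h $  — match h
step 6: stack=$ L R  input=h $  — expand R -> ε
step 7: stack=$ L  input=h $  — expand L -> h R
step 8: stack=$ R h  input=h $  — match h
step 9: stack=$ R  input=$  — expand R -> ε
Accept reached after 9 steps.

9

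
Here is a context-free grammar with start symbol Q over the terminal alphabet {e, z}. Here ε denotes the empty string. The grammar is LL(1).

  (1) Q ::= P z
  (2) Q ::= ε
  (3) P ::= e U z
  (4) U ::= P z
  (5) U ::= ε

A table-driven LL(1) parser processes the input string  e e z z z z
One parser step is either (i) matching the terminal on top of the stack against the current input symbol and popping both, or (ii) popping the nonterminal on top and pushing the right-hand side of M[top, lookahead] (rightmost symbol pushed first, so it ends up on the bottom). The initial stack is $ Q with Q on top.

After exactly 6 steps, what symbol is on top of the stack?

     Stack          Input          Action
  1  $ Q            e e z z z z $  expand Q ::= P z
  2  $ z P          e e z z z z $  expand P ::= e U z
  3  $ z z U e      e e z z z z $  match e
  4  $ z z U        e z z z z $    expand U ::= P z
  5  $ z z z P      e z z z z $    expand P ::= e U z
  6  $ z z z z U e  e z z z z $    match e
Stack after step 6: $ z z z z U (top = U).

U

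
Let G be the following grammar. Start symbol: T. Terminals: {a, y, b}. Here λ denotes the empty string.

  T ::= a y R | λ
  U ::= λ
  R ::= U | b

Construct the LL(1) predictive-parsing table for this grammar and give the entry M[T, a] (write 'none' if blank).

T ::= a y R

FIRST(T) = {λ, a}
FIRST(U) = {λ}
FIRST(R) = {λ, b}  (via U)
FOLLOW(T) includes $ since T is the start symbol.
FOLLOW(T): T appears on no right-hand side. Thus FOLLOW(T) = {$}.
For T ::= a y R: FIRST(a y R) = {a}, so it goes in M[T, t] for t ∈ {a}.
For T ::= λ: FIRST(λ) = {λ}, so it goes in M[T, t] for t ∈ {}; since λ ∈ FIRST, also for every t ∈ FOLLOW(T) = {$}.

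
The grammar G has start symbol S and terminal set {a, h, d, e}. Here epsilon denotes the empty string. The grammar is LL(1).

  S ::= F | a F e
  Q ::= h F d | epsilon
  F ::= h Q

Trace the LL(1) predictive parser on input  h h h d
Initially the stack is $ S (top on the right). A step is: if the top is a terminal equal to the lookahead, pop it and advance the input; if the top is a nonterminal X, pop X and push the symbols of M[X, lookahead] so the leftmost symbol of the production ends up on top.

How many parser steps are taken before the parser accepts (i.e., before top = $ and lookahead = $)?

step 1: stack=$ S  input=h h h d $  — expand S ::= F
step 2: stack=$ F  input=h h h d $  — expand F ::= h Q
step 3: stack=$ Q h  input=h h h d $  — match h
step 4: stack=$ Q  input=h h d $  — expand Q ::= h F d
step 5: stack=$ d F h  input=h h d $  — match h
step 6: stack=$ d F  input=h d $  — expand F ::= h Q
step 7: stack=$ d Q h  input=h d $  — match h
step 8: stack=$ d Q  input=d $  — expand Q ::= epsilon
step 9: stack=$ d  input=d $  — match d
Accept reached after 9 steps.

9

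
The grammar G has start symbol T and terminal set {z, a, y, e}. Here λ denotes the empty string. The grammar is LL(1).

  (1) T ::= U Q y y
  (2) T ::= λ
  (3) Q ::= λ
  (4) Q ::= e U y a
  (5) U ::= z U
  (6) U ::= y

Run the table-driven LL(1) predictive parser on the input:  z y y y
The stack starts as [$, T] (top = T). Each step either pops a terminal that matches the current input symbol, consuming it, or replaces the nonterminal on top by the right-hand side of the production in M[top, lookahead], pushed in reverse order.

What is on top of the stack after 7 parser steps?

     Stack        Input      Action
  1  $ T          z y y y $  expand T ::= U Q y y
  2  $ y y Q U    z y y y $  expand U ::= z U
  3  $ y y Q U z  z y y y $  match z
  4  $ y y Q U    y y y $    expand U ::= y
  5  $ y y Q y    y y y $    match y
  6  $ y y Q      y y $      expand Q ::= λ
  7  $ y y        y y $      match y
Stack after step 7: $ y (top = y).

y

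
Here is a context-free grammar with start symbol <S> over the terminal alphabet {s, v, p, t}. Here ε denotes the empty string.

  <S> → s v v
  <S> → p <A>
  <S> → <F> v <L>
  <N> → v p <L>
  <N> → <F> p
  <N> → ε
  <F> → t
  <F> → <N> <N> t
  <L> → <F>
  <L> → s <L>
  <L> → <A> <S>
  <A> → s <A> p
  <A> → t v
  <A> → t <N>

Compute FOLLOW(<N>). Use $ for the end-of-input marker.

FIRST(<A>) = {s, t}
FIRST(<S>) = {p, s, t, v}  (via <F> v <L>)
FIRST(<N>) = {ε, t, v}  (via <F> p)
FIRST(<F>) = {t, v}  (via <N> <N> t)
FIRST(<L>) = {s, t, v}  (via <F>, <A> <S>)
FOLLOW(<S>) includes $ since <S> is the start symbol.
FOLLOW(<S>): in <L>→<A> <S>, the suffix after <S> is empty, so FOLLOW(<S>) ⊇ FOLLOW(<L>) = {$, p, s, t, v}. Thus FOLLOW(<S>) = {$, p, s, t, v}.
FOLLOW(<A>): in <S>→p <A>, the suffix after <A> is empty, so FOLLOW(<A>) ⊇ FOLLOW(<S>) = {$, p, s, t, v}; in <L>→<A> <S>, <A> is followed by <S> with FIRST {p, s, t, v}; in <A>→s <A> p, <A> is followed by p with FIRST {p}. Thus FOLLOW(<A>) = {$, p, s, t, v}.
FOLLOW(<N>): in <F>→<N> <N> t (occurrence 1), <N> is followed by <N> t with FIRST {t, v}; in <F>→<N> <N> t (occurrence 2), <N> is followed by t with FIRST {t}; in <A>→t <N>, the suffix after <N> is empty, so FOLLOW(<N>) ⊇ FOLLOW(<A>) = {$, p, s, t, v}. Thus FOLLOW(<N>) = {$, p, s, t, v}.
FOLLOW(<L>): in <S>→<F> v <L>, the suffix after <L> is empty, so FOLLOW(<L>) ⊇ FOLLOW(<S>) = {$, p, s, t, v}; in <N>→v p <L>, the suffix after <L> is empty, so FOLLOW(<L>) ⊇ FOLLOW(<N>) = {$, p, s, t, v}; in <L>→s <L>, the suffix after <L> is empty (adds nothing new). Thus FOLLOW(<L>) = {$, p, s, t, v}.
FOLLOW(<F>): in <S>→<F> v <L>, <F> is followed by v <L> with FIRST {v}; in <N>→<F> p, <F> is followed by p with FIRST {p}; in <L>→<F>, the suffix after <F> is empty, so FOLLOW(<F>) ⊇ FOLLOW(<L>) = {$, p, s, t, v}. Thus FOLLOW(<F>) = {$, p, s, t, v}.

{$, p, s, t, v}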